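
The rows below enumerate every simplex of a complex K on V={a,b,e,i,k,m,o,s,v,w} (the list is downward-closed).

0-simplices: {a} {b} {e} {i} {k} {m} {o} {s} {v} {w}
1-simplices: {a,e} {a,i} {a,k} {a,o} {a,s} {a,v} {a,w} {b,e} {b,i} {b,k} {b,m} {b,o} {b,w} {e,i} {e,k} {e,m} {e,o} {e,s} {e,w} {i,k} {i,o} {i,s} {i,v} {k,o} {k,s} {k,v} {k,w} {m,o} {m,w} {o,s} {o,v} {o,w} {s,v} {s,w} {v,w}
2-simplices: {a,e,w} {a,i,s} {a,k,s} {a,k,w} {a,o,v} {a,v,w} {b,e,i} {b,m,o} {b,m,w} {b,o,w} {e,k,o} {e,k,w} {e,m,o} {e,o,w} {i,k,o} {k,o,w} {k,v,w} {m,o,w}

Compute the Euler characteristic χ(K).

χ(K)=-7

n_0=10 n_1=35 n_2=18
χ=+10−35+18=-7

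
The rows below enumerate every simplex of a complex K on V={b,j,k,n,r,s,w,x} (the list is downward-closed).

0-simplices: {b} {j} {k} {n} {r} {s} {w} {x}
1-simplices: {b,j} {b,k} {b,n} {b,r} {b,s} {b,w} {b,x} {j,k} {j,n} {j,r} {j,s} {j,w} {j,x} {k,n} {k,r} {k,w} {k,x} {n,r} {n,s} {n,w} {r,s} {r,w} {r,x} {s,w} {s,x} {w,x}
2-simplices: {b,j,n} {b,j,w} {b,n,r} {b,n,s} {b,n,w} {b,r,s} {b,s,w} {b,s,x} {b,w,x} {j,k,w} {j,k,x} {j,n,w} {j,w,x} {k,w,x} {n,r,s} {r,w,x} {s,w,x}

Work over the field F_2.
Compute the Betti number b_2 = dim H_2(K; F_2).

b_2=4

n_0=8 n_1=26 n_2=17  [Z2]
∂1: piv[bj,bk,bn,br,bs,bw,bx] rk=7  ker:jk,jn,jr,js,jw,jx,kn,kr,kw,kx,nr,ns,nw,rs,rw,rx,sw,sx,wx
∂2: piv[bjn,bjw,bnr,bns,bnw,brs,bsw,bsx,bwx,jkw,jkx,jwx,rwx] rk=13  ker:jnw,kwx,nrs,swx
b_2=(17−13)−0=4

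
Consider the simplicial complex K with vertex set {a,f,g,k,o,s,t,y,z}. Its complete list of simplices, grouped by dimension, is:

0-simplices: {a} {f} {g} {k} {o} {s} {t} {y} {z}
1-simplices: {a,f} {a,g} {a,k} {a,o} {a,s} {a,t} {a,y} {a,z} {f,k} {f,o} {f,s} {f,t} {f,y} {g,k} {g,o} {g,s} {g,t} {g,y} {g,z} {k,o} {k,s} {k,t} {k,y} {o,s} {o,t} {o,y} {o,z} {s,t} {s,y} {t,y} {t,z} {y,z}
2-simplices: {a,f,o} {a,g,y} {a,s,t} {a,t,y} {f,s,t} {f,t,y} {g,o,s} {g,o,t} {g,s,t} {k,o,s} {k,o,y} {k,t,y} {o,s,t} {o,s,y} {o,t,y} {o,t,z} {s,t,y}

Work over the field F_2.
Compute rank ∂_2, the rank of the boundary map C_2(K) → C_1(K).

rank∂_2=15

n_0=9 n_1=32 n_2=17  [Z2]
∂1: piv[af,ag,ak,ao,as,at,ay,az] rk=8  ker:fk,fo,fs,ft,fy,gk,go,gs,gt,gy,gz,ko,ks,kt,ky,os,ot,oy,oz,st,sy,ty,tz,yz
∂2: piv[afo,agy,ast,aty,fst,fty,gos,got,gst,kos,koy,kty,osy,oty,otz] rk=15  ker:ost,sty
rk∂_2=15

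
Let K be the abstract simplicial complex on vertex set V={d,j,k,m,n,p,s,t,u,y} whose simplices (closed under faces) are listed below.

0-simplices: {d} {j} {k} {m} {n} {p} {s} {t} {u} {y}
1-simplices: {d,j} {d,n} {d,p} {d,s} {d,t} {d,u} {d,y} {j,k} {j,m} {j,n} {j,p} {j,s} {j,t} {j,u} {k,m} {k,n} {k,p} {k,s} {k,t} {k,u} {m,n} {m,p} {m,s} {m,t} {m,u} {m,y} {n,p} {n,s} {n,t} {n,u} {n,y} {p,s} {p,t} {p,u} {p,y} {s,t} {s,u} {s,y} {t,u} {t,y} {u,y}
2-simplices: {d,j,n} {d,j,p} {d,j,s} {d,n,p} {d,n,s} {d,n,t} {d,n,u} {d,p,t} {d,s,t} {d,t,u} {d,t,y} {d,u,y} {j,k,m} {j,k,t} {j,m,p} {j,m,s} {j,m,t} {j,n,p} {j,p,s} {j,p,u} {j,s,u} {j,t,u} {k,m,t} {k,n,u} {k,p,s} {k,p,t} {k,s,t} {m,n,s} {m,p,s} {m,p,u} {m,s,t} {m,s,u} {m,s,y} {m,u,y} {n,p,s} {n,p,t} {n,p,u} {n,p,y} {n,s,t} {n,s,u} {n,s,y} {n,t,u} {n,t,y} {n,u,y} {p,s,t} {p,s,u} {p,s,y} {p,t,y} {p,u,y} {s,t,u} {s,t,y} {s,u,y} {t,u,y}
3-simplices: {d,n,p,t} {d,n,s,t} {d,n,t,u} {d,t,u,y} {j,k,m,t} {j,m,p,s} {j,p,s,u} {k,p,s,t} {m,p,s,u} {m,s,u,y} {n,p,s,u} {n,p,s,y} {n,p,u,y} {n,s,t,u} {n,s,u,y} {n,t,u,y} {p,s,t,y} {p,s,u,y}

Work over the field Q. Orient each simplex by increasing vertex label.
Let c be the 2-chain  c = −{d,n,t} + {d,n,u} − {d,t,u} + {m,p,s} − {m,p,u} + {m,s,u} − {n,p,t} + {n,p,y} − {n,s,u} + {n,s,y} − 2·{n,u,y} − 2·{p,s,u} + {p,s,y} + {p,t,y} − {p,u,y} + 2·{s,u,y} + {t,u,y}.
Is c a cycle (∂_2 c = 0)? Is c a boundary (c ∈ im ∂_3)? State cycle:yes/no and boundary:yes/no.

n_0=10 n_1=41 n_2=53 n_3=18  [Q]
∂1: piv[dj,dn,dp,ds,dt,du,dy,jk,jm] rk=9  ker:jn,jp,js,jt,ju,km,kn,kp,ks,kt,ku,mn,mp,ms,mt,mu,my,np,ns,nt,nu,ny,ps,pt,pu,py,st,su,sy,tu,ty,uy
∂2: piv[djn,djp,djs,dnp,dns,dnt,dnu,dpt,dst,dtu,dty,duy,jkm,jkt,jmp,jms,jmt,jps,jpu,jsu,jtu,knu,kps,kpt,mns,mpu,mst,msy,muy,npy,nsy] rk=31  ker:jnp,kmt,kst,mps,msu,nps,npt,npu,nst,nsu,ntu,nty,nuy,pst,psu,psy,pty,puy,stu,sty,suy,tuy
∂3: piv[dnpt,dnst,dntu,dtuy,jkmt,jmps,jpsu,kpst,mpsu,msuy,npsu,npsy,npuy,nstu,nsuy,ntuy,psty] rk=17  ker:psuy
∂2c = 0
c vs im∂3: residual ≠ 0 ⇒ not boundary

cycle:yes boundary:no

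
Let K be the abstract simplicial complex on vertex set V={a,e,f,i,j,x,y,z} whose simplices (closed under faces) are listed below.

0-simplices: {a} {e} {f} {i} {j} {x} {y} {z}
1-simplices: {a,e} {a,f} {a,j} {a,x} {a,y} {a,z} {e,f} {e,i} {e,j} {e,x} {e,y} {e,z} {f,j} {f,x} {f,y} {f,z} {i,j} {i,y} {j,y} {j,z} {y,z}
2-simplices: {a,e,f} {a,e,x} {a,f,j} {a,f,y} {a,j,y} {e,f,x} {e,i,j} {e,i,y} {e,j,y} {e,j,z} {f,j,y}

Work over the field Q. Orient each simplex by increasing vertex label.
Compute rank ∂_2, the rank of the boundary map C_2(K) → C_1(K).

n_0=8 n_1=21 n_2=11  [Q]
∂1: piv[ae,af,aj,ax,ay,az,ei] rk=7  ker:ef,ej,ex,ey,ez,fj,fx,fy,fz,ij,iy,jy,jz,yz
∂2: piv[aef,aex,afj,afy,ajy,efx,eij,eiy,ejy,ejz] rk=10  ker:fjy
rk∂_2=10

rank∂_2=10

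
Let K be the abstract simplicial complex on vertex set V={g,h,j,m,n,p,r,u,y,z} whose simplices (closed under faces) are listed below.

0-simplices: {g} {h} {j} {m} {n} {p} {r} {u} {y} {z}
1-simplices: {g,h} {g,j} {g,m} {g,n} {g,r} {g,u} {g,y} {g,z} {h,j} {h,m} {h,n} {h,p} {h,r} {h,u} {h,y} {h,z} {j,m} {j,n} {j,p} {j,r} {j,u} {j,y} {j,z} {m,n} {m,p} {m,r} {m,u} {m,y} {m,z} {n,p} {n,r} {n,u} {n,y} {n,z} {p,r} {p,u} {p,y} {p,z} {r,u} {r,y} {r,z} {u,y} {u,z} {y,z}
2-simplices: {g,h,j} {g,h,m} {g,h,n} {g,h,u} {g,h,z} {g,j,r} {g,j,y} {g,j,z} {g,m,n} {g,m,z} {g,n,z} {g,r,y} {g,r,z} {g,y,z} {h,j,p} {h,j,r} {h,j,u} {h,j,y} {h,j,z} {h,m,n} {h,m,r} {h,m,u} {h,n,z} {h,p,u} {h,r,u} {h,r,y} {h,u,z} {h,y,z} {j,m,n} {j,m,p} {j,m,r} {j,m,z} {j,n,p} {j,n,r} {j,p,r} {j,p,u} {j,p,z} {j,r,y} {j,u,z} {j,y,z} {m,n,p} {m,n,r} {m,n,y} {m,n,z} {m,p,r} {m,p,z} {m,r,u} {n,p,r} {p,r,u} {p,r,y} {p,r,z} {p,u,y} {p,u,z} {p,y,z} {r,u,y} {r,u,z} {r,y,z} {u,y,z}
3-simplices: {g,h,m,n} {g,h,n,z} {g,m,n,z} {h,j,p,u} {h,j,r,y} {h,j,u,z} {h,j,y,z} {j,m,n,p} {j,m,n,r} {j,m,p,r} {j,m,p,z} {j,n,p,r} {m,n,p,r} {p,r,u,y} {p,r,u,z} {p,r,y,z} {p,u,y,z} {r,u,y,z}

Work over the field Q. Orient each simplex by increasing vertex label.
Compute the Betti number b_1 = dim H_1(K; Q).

b_1=2

n_0=10 n_1=44 n_2=58 n_3=18  [Q]
∂1: piv[gh,gj,gm,gn,gr,gu,gy,gz,hp] rk=9  ker:hj,hm,hn,hr,hu,hy,hz,jm,jn,jp,jr,ju,jy,jz,mn,mp,mr,mu,my,mz,np,nr,nu,ny,nz,pr,pu,py,pz,ru,ry,rz,uy,uz,yz
∂2: piv[ghj,ghm,ghn,ghu,ghz,gjr,gjy,gjz,gmn,gmz,gnz,gry,grz,gyz,hjp,hjr,hju,hjy,hmr,hmu,hpu,hru,huz,jmn,jmp,jmr,jnp,jnr,jpr,jpz,mny,pry,puy] rk=33  ker:hjz,hmn,hnz,hry,hyz,jmz,jpu,jry,juz,jyz,mnp,mnr,mnz,mpr,mpz,mru,npr,pru,prz,puz,pyz,ruy,ruz,ryz,uyz
∂3: piv[ghmn,ghnz,gmnz,hjpu,hjry,hjuz,hjyz,jmnp,jmnr,jmpr,jmpz,jnpr,pruy,pruz,pryz,puyz] rk=16  ker:mnpr,ruyz
b_1=(44−9)−33=2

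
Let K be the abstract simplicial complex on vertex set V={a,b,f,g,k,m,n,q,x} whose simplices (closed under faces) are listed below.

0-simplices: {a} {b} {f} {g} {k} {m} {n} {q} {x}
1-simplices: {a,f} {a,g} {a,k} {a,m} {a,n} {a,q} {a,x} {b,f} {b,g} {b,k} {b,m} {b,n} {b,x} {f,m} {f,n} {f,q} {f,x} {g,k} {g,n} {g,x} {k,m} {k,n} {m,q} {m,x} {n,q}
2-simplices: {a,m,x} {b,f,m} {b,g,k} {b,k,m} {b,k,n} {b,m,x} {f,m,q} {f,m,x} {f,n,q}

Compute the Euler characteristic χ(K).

χ(K)=-7

n_0=9 n_1=25 n_2=9
χ=+9−25+9=-7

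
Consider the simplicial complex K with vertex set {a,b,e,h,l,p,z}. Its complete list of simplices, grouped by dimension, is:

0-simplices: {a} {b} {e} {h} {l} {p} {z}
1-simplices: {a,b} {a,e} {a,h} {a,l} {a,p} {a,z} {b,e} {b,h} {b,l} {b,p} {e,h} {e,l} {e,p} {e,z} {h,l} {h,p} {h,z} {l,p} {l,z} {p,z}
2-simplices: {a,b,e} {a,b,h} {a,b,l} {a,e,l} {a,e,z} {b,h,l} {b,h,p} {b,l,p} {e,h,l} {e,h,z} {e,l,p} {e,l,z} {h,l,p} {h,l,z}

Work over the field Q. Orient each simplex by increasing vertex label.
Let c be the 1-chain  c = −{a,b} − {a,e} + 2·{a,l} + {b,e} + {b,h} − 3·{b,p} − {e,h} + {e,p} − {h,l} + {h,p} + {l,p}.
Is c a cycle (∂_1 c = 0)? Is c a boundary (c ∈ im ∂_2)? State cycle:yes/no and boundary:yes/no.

n_0=7 n_1=20 n_2=14  [Q]
∂1: piv[ab,ae,ah,al,ap,az] rk=6  ker:be,bh,bl,bp,eh,el,ep,ez,hl,hp,hz,lp,lz,pz
∂2: piv[abe,abh,abl,ael,aez,bhl,bhp,blp,ehl,ehz,elp,elz] rk=12  ker:hlp,hlz
∂1c = 0
c vs im∂2: reduces to 0 ⇒ boundary

cycle:yes boundary:yes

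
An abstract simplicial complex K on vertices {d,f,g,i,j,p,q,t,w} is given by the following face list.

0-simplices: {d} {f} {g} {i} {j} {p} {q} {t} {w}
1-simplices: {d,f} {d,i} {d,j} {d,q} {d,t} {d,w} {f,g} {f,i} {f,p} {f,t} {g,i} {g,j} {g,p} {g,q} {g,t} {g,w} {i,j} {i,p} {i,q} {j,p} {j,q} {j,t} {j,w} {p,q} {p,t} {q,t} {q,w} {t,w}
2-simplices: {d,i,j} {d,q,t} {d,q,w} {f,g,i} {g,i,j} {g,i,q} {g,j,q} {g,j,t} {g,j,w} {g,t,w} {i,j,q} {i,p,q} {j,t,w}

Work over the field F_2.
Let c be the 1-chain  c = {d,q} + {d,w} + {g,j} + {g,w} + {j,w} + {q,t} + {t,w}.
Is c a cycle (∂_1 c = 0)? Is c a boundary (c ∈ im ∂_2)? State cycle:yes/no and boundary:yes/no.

n_0=9 n_1=28 n_2=13  [Z2]
∂1: piv[df,di,dj,dq,dt,dw,fg,fp] rk=8  ker:fi,ft,gi,gj,gp,gq,gt,gw,ij,ip,iq,jp,jq,jt,jw,pq,pt,qt,qw,tw
∂2: piv[dij,dqt,dqw,fgi,gij,giq,gjq,gjt,gjw,gtw,ipq] rk=11  ker:ijq,jtw
∂1c = 0
c vs im∂2: residual ≠ 0 ⇒ not boundary

cycle:yes boundary:no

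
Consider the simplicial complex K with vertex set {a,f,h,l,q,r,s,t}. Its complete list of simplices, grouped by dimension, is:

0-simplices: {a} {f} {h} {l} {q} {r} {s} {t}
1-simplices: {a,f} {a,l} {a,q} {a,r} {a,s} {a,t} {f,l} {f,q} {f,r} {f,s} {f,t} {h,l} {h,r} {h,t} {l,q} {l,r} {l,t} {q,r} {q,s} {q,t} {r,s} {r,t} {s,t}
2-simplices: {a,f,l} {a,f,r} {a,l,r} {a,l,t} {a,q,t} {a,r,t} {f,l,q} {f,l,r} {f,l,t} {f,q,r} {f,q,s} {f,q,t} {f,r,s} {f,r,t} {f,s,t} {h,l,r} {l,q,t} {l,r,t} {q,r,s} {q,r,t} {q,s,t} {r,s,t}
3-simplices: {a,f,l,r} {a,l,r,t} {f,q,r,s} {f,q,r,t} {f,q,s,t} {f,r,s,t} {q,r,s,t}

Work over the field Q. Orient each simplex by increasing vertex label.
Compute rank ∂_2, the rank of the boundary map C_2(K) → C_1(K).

n_0=8 n_1=23 n_2=22 n_3=7  [Q]
∂1: piv[af,al,aq,ar,as,at,hl] rk=7  ker:fl,fq,fr,fs,ft,hr,ht,lq,lr,lt,qr,qs,qt,rs,rt,st
∂2: piv[afl,afr,alr,alt,aqt,art,flq,flt,fqr,fqs,fqt,frs,fst,hlr] rk=14  ker:flr,frt,lqt,lrt,qrs,qrt,qst,rst
∂3: piv[aflr,alrt,fqrs,fqrt,fqst,frst] rk=6  ker:qrst
rk∂_2=14

rank∂_2=14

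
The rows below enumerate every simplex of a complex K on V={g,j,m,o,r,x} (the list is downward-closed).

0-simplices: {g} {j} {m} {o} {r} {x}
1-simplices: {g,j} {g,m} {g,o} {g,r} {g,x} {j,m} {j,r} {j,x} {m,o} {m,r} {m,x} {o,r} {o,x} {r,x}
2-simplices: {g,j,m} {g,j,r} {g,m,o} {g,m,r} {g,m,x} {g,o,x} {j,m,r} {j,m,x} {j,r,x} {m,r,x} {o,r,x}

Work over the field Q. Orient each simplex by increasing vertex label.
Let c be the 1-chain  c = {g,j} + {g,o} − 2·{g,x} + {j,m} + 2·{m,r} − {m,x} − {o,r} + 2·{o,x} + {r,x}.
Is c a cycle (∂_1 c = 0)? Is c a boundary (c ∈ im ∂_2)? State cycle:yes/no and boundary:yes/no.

n_0=6 n_1=14 n_2=11  [Q]
∂1: piv[gj,gm,go,gr,gx] rk=5  ker:jm,jr,jx,mo,mr,mx,or,ox,rx
∂2: piv[gjm,gjr,gmo,gmr,gmx,gox,jmx,jrx,orx] rk=9  ker:jmr,mrx
∂1c = 0
c vs im∂2: reduces to 0 ⇒ boundary

cycle:yes boundary:yes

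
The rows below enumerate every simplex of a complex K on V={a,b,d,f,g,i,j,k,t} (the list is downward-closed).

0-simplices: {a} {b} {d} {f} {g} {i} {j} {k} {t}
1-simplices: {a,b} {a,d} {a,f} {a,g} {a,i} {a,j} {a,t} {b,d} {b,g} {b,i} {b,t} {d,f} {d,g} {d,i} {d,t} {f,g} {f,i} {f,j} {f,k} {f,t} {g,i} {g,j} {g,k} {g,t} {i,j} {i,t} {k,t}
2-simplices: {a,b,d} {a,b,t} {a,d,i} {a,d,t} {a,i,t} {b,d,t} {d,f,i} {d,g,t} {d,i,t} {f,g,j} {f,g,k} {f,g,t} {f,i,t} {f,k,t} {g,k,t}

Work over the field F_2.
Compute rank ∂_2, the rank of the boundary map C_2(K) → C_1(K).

rank∂_2=12

n_0=9 n_1=27 n_2=15  [Z2]
∂1: piv[ab,ad,af,ag,ai,aj,at,fk] rk=8  ker:bd,bg,bi,bt,df,dg,di,dt,fg,fi,fj,ft,gi,gj,gk,gt,ij,it,kt
∂2: piv[abd,abt,adi,adt,ait,dfi,dgt,fgj,fgk,fgt,fit,fkt] rk=12  ker:bdt,dit,gkt
rk∂_2=12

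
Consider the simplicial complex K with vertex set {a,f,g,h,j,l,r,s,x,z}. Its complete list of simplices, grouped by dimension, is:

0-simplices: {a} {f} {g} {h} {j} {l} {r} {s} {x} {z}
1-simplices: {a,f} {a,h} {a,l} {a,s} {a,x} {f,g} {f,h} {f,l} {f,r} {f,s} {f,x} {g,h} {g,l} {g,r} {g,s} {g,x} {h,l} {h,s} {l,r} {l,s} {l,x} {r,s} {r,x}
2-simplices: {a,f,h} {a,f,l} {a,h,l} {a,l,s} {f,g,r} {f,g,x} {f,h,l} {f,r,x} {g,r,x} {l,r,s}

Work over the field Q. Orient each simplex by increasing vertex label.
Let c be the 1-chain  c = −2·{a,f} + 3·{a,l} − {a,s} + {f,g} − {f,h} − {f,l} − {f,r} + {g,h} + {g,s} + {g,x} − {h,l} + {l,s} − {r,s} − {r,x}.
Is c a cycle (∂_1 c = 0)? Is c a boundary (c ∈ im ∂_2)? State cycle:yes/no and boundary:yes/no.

n_0=10 n_1=23 n_2=10  [Q]
∂1: piv[af,ah,al,as,ax,fg,fr] rk=7  ker:fh,fl,fs,fx,gh,gl,gr,gs,gx,hl,hs,lr,ls,lx,rs,rx
∂2: piv[afh,afl,ahl,als,fgr,fgx,frx,lrs] rk=8  ker:fhl,grx
∂1c = −2·{g} + {h} + {r}

cycle:no boundary:no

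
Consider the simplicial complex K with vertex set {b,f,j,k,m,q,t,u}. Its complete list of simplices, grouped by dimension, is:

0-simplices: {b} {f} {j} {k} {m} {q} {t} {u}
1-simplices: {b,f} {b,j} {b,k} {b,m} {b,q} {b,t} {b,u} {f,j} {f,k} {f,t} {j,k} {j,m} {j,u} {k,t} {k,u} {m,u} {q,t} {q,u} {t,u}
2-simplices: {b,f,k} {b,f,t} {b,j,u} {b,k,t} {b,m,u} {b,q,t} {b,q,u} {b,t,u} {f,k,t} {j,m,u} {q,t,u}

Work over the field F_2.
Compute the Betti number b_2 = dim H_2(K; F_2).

b_2=2

n_0=8 n_1=19 n_2=11  [Z2]
∂1: piv[bf,bj,bk,bm,bq,bt,bu] rk=7  ker:fj,fk,ft,jk,jm,ju,kt,ku,mu,qt,qu,tu
∂2: piv[bfk,bft,bju,bkt,bmu,bqt,bqu,btu,jmu] rk=9  ker:fkt,qtu
b_2=(11−9)−0=2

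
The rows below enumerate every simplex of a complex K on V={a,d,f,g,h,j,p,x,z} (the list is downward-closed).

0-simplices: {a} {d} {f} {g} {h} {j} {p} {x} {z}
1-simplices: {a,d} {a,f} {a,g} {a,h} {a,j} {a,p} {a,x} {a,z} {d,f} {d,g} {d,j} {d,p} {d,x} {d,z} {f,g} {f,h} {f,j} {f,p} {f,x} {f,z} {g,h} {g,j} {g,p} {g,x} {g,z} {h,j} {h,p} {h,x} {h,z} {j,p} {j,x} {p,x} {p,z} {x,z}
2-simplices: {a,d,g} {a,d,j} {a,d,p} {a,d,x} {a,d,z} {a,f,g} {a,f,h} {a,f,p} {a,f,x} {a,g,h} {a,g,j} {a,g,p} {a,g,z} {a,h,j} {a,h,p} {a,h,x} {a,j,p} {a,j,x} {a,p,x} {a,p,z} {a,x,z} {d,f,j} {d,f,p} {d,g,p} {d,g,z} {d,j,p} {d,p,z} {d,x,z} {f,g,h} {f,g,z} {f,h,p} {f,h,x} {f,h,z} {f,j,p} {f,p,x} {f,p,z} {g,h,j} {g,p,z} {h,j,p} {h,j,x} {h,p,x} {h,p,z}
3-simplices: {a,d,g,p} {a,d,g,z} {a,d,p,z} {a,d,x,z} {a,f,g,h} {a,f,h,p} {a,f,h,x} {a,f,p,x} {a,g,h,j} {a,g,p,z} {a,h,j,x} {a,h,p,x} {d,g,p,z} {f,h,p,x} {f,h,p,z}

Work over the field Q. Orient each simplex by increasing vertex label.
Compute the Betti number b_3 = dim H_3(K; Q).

n_0=9 n_1=34 n_2=42 n_3=15  [Q]
∂1: piv[ad,af,ag,ah,aj,ap,ax,az] rk=8  ker:df,dg,dj,dp,dx,dz,fg,fh,fj,fp,fx,fz,gh,gj,gp,gx,gz,hj,hp,hx,hz,jp,jx,px,pz,xz
∂2: piv[adg,adj,adp,adx,adz,afg,afh,afp,afx,agh,agj,agp,agz,ahj,ahp,ahx,ajp,ajx,apx,apz,axz,dfj,dfp,fgz,fhz] rk=25  ker:dgp,dgz,djp,dpz,dxz,fgh,fhp,fhx,fjp,fpx,fpz,ghj,gpz,hjp,hjx,hpx,hpz
∂3: piv[adgp,adgz,adpz,adxz,afgh,afhp,afhx,afpx,aghj,agpz,ahjx,ahpx,fhpz] rk=13  ker:dgpz,fhpx
b_3=(15−13)−0=2

b_3=2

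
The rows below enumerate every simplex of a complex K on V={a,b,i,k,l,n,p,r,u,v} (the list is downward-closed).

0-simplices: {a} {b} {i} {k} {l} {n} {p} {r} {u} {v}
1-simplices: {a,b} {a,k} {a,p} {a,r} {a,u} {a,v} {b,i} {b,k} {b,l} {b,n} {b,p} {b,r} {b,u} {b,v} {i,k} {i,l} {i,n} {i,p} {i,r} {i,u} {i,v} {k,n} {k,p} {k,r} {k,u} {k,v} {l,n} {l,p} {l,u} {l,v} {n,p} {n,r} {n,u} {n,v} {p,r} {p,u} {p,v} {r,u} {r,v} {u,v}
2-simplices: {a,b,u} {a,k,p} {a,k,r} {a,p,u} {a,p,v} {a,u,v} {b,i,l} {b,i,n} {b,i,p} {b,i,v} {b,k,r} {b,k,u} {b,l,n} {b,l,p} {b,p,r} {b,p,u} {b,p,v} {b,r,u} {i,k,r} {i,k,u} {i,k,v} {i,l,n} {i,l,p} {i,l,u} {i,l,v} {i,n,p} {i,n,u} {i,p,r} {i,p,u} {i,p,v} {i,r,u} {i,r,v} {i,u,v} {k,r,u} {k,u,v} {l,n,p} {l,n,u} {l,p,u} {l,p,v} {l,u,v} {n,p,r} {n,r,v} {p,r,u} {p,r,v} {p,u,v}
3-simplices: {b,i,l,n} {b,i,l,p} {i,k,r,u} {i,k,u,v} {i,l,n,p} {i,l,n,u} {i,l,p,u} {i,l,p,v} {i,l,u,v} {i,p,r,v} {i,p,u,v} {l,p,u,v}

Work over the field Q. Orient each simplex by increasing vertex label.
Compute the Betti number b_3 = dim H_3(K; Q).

n_0=10 n_1=40 n_2=45 n_3=12  [Q]
∂1: piv[ab,ak,ap,ar,au,av,bi,bl,bn] rk=9  ker:bk,bp,br,bu,bv,ik,il,in,ip,ir,iu,iv,kn,kp,kr,ku,kv,ln,lp,lu,lv,np,nr,nu,nv,pr,pu,pv,ru,rv,uv
∂2: piv[abu,akp,akr,apu,apv,auv,bil,bin,bip,biv,bkr,bku,bln,blp,bpr,bpu,bpv,bru,ikr,iku,ikv,ilu,ilv,inp,inu,ipr,irv,npr,nrv] rk=29  ker:iln,ilp,ipu,ipv,iru,iuv,kru,kuv,lnp,lnu,lpu,lpv,luv,pru,prv,puv
∂3: piv[biln,bilp,ikru,ikuv,ilnp,ilnu,ilpu,ilpv,iluv,iprv,ipuv] rk=11  ker:lpuv
b_3=(12−11)−0=1

b_3=1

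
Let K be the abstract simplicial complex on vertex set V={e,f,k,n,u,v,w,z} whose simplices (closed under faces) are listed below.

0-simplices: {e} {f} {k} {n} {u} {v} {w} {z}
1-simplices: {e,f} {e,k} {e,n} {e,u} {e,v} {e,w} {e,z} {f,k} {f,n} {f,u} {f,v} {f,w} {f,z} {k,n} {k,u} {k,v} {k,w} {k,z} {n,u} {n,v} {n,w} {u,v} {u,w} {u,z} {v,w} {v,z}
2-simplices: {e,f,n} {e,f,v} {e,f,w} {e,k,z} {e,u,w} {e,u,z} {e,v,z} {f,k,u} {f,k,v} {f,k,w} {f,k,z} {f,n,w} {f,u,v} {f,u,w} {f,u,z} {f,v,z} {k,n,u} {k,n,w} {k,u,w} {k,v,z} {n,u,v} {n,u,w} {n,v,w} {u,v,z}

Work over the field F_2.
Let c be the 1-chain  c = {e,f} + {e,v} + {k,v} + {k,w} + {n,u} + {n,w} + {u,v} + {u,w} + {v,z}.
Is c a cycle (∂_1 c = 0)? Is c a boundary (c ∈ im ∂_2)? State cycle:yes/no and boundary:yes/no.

cycle:no boundary:no

n_0=8 n_1=26 n_2=24  [Z2]
∂1: piv[ef,ek,en,eu,ev,ew,ez] rk=7  ker:fk,fn,fu,fv,fw,fz,kn,ku,kv,kw,kz,nu,nv,nw,uv,uw,uz,vw,vz
∂2: piv[efn,efv,efw,ekz,euw,euz,evz,fku,fkv,fkw,fkz,fnw,fuv,fuw,fuz,knu,knw,nuv,nvw] rk=19  ker:fvz,kuw,kvz,nuw,uvz
∂1c = {f} + {u} + {w} + {z}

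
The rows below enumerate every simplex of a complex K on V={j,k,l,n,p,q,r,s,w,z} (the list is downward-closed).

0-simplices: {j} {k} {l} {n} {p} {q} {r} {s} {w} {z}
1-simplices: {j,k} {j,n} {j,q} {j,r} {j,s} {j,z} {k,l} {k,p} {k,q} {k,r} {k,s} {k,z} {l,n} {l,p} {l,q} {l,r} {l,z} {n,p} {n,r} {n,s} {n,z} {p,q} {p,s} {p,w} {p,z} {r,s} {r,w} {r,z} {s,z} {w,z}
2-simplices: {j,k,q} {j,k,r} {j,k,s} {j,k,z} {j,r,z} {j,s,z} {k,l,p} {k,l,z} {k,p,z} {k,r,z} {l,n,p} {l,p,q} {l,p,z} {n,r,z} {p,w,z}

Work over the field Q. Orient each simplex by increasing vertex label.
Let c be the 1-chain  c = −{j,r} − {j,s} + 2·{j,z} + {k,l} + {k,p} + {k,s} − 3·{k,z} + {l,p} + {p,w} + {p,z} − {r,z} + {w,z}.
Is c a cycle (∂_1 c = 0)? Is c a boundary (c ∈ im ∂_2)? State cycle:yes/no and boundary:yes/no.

n_0=10 n_1=30 n_2=15  [Q]
∂1: piv[jk,jn,jq,jr,js,jz,kl,kp,pw] rk=9  ker:kq,kr,ks,kz,ln,lp,lq,lr,lz,np,nr,ns,nz,pq,ps,pz,rs,rw,rz,sz,wz
∂2: piv[jkq,jkr,jks,jkz,jrz,jsz,klp,klz,kpz,lnp,lpq,nrz,pwz] rk=13  ker:krz,lpz
∂1c = 0
c vs im∂2: reduces to 0 ⇒ boundary

cycle:yes boundary:yes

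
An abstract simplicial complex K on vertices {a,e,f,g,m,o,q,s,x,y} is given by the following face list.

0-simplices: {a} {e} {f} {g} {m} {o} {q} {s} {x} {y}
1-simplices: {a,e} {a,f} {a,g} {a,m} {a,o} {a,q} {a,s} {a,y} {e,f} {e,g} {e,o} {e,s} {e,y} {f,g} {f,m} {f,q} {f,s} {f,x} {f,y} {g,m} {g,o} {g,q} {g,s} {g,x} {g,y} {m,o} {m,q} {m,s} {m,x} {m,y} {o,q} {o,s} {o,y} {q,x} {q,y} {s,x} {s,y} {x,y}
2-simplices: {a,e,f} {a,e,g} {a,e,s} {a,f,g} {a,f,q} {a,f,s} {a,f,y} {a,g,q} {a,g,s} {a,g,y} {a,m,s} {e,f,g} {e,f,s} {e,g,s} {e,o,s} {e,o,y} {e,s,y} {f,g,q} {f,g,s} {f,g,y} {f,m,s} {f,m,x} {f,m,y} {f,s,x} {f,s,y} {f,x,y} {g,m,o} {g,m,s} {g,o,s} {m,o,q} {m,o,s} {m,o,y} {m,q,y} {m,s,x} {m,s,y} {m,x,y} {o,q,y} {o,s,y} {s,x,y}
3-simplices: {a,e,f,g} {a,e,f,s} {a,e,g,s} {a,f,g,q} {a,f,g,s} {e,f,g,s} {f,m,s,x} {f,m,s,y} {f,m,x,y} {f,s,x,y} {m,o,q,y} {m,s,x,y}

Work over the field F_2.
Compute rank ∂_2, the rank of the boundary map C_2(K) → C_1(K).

n_0=10 n_1=38 n_2=39 n_3=12  [Z2]
∂1: piv[ae,af,ag,am,ao,aq,as,ay,fx] rk=9  ker:ef,eg,eo,es,ey,fg,fm,fq,fs,fy,gm,go,gq,gs,gx,gy,mo,mq,ms,mx,my,oq,os,oy,qx,qy,sx,sy,xy
∂2: piv[aef,aeg,aes,afg,afq,afs,afy,agq,ags,agy,ams,eos,eoy,esy,fms,fmx,fmy,fsx,fsy,fxy,gmo,gms,gos,moq,mqy] rk=25  ker:efg,efs,egs,fgq,fgs,fgy,mos,moy,msx,msy,mxy,oqy,osy,sxy
∂3: piv[aefg,aefs,aegs,afgq,afgs,fmsx,fmsy,fmxy,fsxy,moqy] rk=10  ker:efgs,msxy
rk∂_2=25

rank∂_2=25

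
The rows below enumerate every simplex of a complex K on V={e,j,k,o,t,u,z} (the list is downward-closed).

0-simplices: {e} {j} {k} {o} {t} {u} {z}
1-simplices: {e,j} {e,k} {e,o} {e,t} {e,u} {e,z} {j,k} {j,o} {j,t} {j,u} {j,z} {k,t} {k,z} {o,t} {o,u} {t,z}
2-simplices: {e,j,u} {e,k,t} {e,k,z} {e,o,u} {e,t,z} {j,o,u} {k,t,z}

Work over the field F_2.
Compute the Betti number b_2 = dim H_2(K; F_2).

n_0=7 n_1=16 n_2=7  [Z2]
∂1: piv[ej,ek,eo,et,eu,ez] rk=6  ker:jk,jo,jt,ju,jz,kt,kz,ot,ou,tz
∂2: piv[eju,ekt,ekz,eou,etz,jou] rk=6  ker:ktz
b_2=(7−6)−0=1

b_2=1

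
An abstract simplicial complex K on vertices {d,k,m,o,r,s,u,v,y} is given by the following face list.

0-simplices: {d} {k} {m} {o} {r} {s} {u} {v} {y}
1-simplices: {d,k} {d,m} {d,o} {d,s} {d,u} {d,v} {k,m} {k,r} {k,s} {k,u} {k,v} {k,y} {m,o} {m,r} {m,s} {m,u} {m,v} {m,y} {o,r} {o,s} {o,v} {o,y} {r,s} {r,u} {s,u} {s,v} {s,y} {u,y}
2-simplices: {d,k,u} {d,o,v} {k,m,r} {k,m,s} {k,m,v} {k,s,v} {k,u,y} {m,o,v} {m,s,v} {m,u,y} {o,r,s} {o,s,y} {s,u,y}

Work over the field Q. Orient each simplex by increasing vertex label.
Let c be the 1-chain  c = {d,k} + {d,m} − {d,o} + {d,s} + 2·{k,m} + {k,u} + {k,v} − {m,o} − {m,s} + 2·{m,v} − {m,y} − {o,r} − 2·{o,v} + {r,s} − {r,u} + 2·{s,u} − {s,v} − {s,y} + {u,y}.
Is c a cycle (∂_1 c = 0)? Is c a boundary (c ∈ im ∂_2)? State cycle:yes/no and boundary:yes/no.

cycle:no boundary:no

n_0=9 n_1=28 n_2=13  [Q]
∂1: piv[dk,dm,do,ds,du,dv,kr,ky] rk=8  ker:km,ks,ku,kv,mo,mr,ms,mu,mv,my,or,os,ov,oy,rs,ru,su,sv,sy,uy
∂2: piv[dku,dov,kmr,kms,kmv,ksv,kuy,mov,muy,ors,osy,suy] rk=12  ker:msv
∂1c = −2·{d} − 3·{k} + 4·{m} + {o} − {r} + {s} + {u} − {y}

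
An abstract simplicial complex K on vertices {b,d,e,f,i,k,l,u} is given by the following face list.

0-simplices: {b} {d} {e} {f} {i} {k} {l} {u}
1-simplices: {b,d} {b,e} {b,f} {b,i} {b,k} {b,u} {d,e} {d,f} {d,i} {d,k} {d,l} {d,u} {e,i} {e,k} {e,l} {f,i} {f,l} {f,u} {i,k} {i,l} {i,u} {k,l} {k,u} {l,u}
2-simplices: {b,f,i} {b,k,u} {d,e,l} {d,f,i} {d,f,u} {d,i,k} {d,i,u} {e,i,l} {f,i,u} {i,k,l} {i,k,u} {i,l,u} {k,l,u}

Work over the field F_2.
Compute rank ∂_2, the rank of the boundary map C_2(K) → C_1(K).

n_0=8 n_1=24 n_2=13  [Z2]
∂1: piv[bd,be,bf,bi,bk,bu,dl] rk=7  ker:de,df,di,dk,du,ei,ek,el,fi,fl,fu,ik,il,iu,kl,ku,lu
∂2: piv[bfi,bku,del,dfi,dfu,dik,diu,eil,ikl,iku,ilu] rk=11  ker:fiu,klu
rk∂_2=11

rank∂_2=11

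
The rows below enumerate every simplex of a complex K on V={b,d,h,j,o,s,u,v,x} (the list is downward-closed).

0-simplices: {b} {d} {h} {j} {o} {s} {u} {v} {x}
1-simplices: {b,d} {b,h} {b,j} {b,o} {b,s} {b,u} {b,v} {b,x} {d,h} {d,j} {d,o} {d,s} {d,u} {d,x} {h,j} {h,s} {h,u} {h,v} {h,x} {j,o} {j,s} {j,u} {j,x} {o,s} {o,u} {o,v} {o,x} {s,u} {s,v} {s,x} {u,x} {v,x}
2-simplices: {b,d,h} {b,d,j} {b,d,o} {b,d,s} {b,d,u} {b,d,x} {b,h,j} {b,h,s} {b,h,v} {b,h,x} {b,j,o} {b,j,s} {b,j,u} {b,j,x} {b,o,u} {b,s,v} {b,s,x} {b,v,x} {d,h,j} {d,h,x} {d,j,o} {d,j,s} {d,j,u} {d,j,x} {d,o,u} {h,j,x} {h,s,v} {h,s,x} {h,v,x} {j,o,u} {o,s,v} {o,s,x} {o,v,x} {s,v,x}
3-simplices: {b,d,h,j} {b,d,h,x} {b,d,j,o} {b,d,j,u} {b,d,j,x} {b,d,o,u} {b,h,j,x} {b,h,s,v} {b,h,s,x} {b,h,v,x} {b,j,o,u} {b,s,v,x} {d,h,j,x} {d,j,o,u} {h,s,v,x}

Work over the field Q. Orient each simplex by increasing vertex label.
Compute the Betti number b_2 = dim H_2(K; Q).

n_0=9 n_1=32 n_2=34 n_3=15  [Q]
∂1: piv[bd,bh,bj,bo,bs,bu,bv,bx] rk=8  ker:dh,dj,do,ds,du,dx,hj,hs,hu,hv,hx,jo,js,ju,jx,os,ou,ov,ox,su,sv,sx,ux,vx
∂2: piv[bdh,bdj,bdo,bds,bdu,bdx,bhj,bhs,bhv,bhx,bjo,bjs,bju,bjx,bou,bsv,bsx,bvx,osv,osx] rk=20  ker:dhj,dhx,djo,djs,dju,djx,dou,hjx,hsv,hsx,hvx,jou,ovx,svx
∂3: piv[bdhj,bdhx,bdjo,bdju,bdjx,bdou,bhjx,bhsv,bhsx,bhvx,bjou,bsvx] rk=12  ker:dhjx,djou,hsvx
b_2=(34−20)−12=2

b_2=2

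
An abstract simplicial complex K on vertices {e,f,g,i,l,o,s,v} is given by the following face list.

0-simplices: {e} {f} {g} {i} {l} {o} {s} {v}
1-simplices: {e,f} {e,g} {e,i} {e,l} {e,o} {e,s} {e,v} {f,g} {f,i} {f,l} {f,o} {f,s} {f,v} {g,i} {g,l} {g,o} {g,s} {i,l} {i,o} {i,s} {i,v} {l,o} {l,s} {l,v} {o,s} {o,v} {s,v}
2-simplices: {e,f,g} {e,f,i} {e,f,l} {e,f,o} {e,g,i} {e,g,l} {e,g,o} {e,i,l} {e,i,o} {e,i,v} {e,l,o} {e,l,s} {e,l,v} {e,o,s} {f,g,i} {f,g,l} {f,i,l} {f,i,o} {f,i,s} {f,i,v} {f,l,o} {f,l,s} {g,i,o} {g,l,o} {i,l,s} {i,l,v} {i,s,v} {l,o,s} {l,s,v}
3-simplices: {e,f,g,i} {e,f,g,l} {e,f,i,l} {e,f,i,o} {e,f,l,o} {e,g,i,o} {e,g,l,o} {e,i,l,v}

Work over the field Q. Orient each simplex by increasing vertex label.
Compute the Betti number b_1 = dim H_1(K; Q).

n_0=8 n_1=27 n_2=29 n_3=8  [Q]
∂1: piv[ef,eg,ei,el,eo,es,ev] rk=7  ker:fg,fi,fl,fo,fs,fv,gi,gl,go,gs,il,io,is,iv,lo,ls,lv,os,ov,sv
∂2: piv[efg,efi,efl,efo,egi,egl,ego,eil,eio,eiv,elo,els,elv,eos,fis,fiv,fls,isv] rk=18  ker:fgi,fgl,fil,fio,flo,gio,glo,ils,ilv,los,lsv
∂3: piv[efgi,efgl,efil,efio,eflo,egio,eglo,eilv] rk=8
b_1=(27−7)−18=2

b_1=2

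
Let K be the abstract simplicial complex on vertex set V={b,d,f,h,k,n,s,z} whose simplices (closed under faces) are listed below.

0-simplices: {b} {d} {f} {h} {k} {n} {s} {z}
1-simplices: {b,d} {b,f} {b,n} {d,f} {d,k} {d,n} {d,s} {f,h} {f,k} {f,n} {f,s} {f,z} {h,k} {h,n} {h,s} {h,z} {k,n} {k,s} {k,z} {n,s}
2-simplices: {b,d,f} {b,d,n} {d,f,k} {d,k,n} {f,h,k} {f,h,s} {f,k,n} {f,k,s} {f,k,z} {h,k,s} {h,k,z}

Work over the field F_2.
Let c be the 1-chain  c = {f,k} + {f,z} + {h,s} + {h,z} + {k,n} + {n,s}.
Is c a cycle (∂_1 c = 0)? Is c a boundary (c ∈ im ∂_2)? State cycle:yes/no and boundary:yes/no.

cycle:yes boundary:no

n_0=8 n_1=20 n_2=11  [Z2]
∂1: piv[bd,bf,bn,dk,ds,fh,fz] rk=7  ker:df,dn,fk,fn,fs,hk,hn,hs,hz,kn,ks,kz,ns
∂2: piv[bdf,bdn,dfk,dkn,fhk,fhs,fkn,fks,fkz,hkz] rk=10  ker:hks
∂1c = 0
c vs im∂2: residual ≠ 0 ⇒ not boundary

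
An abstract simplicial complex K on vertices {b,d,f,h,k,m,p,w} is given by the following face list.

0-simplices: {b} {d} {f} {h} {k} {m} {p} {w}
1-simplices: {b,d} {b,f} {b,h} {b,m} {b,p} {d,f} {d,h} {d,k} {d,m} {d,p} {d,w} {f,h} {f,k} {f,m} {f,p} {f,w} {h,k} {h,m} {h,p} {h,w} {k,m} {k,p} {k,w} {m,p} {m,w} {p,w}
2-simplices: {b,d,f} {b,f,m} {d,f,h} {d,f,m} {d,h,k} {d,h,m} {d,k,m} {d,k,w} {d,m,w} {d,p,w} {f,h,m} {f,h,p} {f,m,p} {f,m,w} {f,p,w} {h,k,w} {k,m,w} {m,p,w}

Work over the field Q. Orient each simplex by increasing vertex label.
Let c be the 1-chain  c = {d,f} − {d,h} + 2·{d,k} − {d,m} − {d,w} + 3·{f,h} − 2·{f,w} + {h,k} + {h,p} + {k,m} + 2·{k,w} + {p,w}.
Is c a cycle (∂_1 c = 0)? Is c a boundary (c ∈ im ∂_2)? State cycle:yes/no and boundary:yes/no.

cycle:yes boundary:yes

n_0=8 n_1=26 n_2=18  [Q]
∂1: piv[bd,bf,bh,bm,bp,dk,dw] rk=7  ker:df,dh,dm,dp,fh,fk,fm,fp,fw,hk,hm,hp,hw,km,kp,kw,mp,mw,pw
∂2: piv[bdf,bfm,dfh,dfm,dhk,dhm,dkm,dkw,dmw,dpw,fhp,fmp,fmw,fpw,hkw] rk=15  ker:fhm,kmw,mpw
∂1c = 0
c vs im∂2: reduces to 0 ⇒ boundary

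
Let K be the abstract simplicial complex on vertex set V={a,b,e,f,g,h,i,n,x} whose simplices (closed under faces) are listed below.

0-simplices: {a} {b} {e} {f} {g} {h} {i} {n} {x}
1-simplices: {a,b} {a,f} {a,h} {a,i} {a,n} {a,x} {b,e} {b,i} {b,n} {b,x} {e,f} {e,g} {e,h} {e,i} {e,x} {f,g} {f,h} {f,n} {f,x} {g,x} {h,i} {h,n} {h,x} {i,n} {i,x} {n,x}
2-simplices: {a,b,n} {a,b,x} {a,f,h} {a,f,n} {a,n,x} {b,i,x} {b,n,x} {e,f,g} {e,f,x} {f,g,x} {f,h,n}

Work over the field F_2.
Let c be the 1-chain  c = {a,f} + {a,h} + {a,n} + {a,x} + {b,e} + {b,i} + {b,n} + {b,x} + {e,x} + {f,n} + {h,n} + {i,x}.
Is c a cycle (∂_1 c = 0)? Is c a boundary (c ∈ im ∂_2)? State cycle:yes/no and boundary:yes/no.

cycle:yes boundary:no

n_0=9 n_1=26 n_2=11  [Z2]
∂1: piv[ab,af,ah,ai,an,ax,be,eg] rk=8  ker:bi,bn,bx,ef,eh,ei,ex,fg,fh,fn,fx,gx,hi,hn,hx,in,ix,nx
∂2: piv[abn,abx,afh,afn,anx,bix,efg,efx,fgx,fhn] rk=10  ker:bnx
∂1c = 0
c vs im∂2: residual ≠ 0 ⇒ not boundary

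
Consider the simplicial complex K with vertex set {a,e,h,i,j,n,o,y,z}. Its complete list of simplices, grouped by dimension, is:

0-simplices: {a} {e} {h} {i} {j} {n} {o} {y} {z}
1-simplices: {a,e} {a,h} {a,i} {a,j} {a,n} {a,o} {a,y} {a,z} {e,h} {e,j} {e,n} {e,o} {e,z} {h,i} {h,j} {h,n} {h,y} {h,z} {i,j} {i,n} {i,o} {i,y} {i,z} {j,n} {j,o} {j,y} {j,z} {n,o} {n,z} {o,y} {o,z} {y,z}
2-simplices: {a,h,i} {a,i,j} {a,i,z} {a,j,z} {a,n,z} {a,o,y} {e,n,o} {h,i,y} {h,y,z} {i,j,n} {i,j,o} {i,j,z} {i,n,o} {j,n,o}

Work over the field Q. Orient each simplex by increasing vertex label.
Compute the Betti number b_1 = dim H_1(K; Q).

b_1=12

n_0=9 n_1=32 n_2=14  [Q]
∂1: piv[ae,ah,ai,aj,an,ao,ay,az] rk=8  ker:eh,ej,en,eo,ez,hi,hj,hn,hy,hz,ij,in,io,iy,iz,jn,jo,jy,jz,no,nz,oy,oz,yz
∂2: piv[ahi,aij,aiz,ajz,anz,aoy,eno,hiy,hyz,ijn,ijo,ino] rk=12  ker:ijz,jno
b_1=(32−8)−12=12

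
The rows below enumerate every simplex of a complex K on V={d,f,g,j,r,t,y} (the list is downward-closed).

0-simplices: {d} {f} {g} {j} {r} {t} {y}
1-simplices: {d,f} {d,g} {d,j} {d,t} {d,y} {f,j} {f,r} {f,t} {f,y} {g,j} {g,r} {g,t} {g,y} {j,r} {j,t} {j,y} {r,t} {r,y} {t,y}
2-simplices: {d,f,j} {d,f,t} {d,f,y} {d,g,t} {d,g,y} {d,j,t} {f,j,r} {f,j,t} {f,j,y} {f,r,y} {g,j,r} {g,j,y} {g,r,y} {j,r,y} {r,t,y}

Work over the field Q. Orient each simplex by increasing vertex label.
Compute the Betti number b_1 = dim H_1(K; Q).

b_1=1

n_0=7 n_1=19 n_2=15  [Q]
∂1: piv[df,dg,dj,dt,dy,fr] rk=6  ker:fj,ft,fy,gj,gr,gt,gy,jr,jt,jy,rt,ry,ty
∂2: piv[dfj,dft,dfy,dgt,dgy,djt,fjr,fjy,fry,gjr,gjy,rty] rk=12  ker:fjt,gry,jry
b_1=(19−6)−12=1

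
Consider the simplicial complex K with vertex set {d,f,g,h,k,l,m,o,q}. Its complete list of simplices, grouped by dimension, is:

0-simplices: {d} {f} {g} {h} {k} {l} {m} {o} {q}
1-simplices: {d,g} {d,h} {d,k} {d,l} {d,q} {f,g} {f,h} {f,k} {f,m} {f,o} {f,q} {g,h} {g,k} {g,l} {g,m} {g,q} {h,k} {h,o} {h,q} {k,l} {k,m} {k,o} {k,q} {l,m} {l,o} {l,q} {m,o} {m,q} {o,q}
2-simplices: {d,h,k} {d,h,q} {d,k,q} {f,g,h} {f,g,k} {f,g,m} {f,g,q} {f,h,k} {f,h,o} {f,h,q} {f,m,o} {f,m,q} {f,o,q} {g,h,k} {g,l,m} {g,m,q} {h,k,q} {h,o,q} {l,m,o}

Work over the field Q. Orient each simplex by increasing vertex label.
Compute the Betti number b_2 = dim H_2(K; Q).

b_2=4

n_0=9 n_1=29 n_2=19  [Q]
∂1: piv[dg,dh,dk,dl,dq,fg,fm,fo] rk=8  ker:fh,fk,fq,gh,gk,gl,gm,gq,hk,ho,hq,kl,km,ko,kq,lm,lo,lq,mo,mq,oq
∂2: piv[dhk,dhq,dkq,fgh,fgk,fgm,fgq,fhk,fho,fhq,fmo,fmq,foq,glm,lmo] rk=15  ker:ghk,gmq,hkq,hoq
b_2=(19−15)−0=4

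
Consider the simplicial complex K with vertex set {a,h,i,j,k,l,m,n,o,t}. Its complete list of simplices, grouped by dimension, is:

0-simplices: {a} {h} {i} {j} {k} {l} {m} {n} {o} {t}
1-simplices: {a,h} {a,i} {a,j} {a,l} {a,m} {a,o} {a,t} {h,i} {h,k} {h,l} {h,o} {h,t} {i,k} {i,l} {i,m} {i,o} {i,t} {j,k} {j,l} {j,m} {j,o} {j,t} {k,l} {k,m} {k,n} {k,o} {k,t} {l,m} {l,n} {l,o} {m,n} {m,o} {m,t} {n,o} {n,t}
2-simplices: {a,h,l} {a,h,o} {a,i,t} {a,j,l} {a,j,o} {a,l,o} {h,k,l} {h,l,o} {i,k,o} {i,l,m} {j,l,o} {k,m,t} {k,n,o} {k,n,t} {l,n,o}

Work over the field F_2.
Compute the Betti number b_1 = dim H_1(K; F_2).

b_1=13

n_0=10 n_1=35 n_2=15  [Z2]
∂1: piv[ah,ai,aj,al,am,ao,at,hk,kn] rk=9  ker:hi,hl,ho,ht,ik,il,im,io,it,jk,jl,jm,jo,jt,kl,km,ko,kt,lm,ln,lo,mn,mo,mt,no,nt
∂2: piv[ahl,aho,ait,ajl,ajo,alo,hkl,iko,ilm,kmt,kno,knt,lno] rk=13  ker:hlo,jlo
b_1=(35−9)−13=13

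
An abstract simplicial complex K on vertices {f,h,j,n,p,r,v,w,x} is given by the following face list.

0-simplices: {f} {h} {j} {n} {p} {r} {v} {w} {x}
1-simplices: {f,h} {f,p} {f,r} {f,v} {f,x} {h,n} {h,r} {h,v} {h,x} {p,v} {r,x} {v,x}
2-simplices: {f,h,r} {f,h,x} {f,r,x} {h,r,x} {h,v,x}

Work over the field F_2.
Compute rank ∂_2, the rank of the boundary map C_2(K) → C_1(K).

rank∂_2=4

n_0=9 n_1=12 n_2=5  [Z2]
∂1: piv[fh,fp,fr,fv,fx,hn] rk=6  ker:hr,hv,hx,pv,rx,vx
∂2: piv[fhr,fhx,frx,hvx] rk=4  ker:hrx
rk∂_2=4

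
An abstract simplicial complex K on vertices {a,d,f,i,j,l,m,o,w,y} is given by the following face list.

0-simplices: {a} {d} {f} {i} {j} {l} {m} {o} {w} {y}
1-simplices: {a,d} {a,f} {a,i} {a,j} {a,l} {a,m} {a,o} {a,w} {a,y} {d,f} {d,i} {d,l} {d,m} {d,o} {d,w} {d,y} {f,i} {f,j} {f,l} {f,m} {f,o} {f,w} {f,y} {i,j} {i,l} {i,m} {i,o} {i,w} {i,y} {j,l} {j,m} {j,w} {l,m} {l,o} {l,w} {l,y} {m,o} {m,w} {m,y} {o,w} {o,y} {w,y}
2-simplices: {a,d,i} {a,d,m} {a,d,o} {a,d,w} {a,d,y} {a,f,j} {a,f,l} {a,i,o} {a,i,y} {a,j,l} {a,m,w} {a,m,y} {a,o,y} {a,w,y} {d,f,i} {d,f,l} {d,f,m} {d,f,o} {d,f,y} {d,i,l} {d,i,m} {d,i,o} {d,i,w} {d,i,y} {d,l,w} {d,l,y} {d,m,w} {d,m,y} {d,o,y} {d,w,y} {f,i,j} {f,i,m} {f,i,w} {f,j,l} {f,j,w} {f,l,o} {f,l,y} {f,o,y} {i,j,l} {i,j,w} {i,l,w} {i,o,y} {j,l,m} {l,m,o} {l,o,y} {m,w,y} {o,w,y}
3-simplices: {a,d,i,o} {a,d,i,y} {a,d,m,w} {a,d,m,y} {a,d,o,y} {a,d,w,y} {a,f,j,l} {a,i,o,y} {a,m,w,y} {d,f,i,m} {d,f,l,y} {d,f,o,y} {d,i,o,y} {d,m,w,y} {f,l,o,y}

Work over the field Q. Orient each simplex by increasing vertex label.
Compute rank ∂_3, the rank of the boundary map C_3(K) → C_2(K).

n_0=10 n_1=42 n_2=47 n_3=15  [Q]
∂1: piv[ad,af,ai,aj,al,am,ao,aw,ay] rk=9  ker:df,di,dl,dm,do,dw,dy,fi,fj,fl,fm,fo,fw,fy,ij,il,im,io,iw,iy,jl,jm,jw,lm,lo,lw,ly,mo,mw,my,ow,oy,wy
∂2: piv[adi,adm,ado,adw,ady,afj,afl,aio,aiy,ajl,amw,amy,aoy,awy,dfi,dfl,dfm,dfo,dfy,dil,dim,diw,dlw,dly,fij,fiw,fjw,flo,jlm,lmo,owy] rk=31  ker:dio,diy,dmw,dmy,doy,dwy,fim,fjl,fly,foy,ijl,ijw,ilw,ioy,loy,mwy
∂3: piv[adio,adiy,admw,admy,adoy,adwy,afjl,aioy,amwy,dfim,dfly,dfoy,floy] rk=13  ker:dioy,dmwy
rk∂_3=13

rank∂_3=13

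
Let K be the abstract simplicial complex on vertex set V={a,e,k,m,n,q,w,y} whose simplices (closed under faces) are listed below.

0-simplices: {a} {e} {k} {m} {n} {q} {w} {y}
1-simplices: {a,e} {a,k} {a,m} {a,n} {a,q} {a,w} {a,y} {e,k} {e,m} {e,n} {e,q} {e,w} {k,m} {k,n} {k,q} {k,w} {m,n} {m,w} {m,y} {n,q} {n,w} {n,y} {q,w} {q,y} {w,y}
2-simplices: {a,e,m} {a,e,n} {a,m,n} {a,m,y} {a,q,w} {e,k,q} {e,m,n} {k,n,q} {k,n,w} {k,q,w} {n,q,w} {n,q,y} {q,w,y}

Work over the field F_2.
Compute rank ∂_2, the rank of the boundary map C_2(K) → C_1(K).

rank∂_2=11

n_0=8 n_1=25 n_2=13  [Z2]
∂1: piv[ae,ak,am,an,aq,aw,ay] rk=7  ker:ek,em,en,eq,ew,km,kn,kq,kw,mn,mw,my,nq,nw,ny,qw,qy,wy
∂2: piv[aem,aen,amn,amy,aqw,ekq,knq,knw,kqw,nqy,qwy] rk=11  ker:emn,nqw
rk∂_2=11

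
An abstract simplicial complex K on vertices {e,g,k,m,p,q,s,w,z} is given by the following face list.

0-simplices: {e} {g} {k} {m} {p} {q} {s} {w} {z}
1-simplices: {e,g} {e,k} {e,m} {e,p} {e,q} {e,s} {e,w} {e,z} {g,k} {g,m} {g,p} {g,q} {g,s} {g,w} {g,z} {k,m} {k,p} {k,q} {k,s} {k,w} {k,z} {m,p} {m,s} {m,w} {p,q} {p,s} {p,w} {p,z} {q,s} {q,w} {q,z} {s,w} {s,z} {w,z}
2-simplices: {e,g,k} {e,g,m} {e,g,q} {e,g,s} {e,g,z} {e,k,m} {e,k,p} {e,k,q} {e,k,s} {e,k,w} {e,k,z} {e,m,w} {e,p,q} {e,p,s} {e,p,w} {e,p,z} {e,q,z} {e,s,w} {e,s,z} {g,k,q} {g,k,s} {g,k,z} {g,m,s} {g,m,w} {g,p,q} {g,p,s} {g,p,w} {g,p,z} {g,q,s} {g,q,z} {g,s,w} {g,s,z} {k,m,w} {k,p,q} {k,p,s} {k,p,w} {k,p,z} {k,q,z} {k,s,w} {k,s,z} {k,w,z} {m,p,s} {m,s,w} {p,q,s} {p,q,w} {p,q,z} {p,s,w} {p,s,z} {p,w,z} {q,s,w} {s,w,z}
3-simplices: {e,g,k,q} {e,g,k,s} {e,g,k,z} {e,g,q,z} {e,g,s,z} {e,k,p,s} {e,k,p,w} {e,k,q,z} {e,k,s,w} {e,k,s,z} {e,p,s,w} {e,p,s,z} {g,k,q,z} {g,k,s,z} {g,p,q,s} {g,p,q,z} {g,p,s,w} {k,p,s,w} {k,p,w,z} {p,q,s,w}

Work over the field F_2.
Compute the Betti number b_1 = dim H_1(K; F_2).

b_1=0

n_0=9 n_1=34 n_2=51 n_3=20  [Z2]
∂1: piv[eg,ek,em,ep,eq,es,ew,ez] rk=8  ker:gk,gm,gp,gq,gs,gw,gz,km,kp,kq,ks,kw,kz,mp,ms,mw,pq,ps,pw,pz,qs,qw,qz,sw,sz,wz
∂2: piv[egk,egm,egq,egs,egz,ekm,ekp,ekq,eks,ekw,ekz,emw,epq,eps,epw,epz,eqz,esw,esz,gms,gmw,gpq,gqs,kwz,mps,pqw] rk=26  ker:gkq,gks,gkz,gps,gpw,gpz,gqz,gsw,gsz,kmw,kpq,kps,kpw,kpz,kqz,ksw,ksz,msw,pqs,pqz,psw,psz,pwz,qsw,swz
∂3: piv[egkq,egks,egkz,egqz,egsz,ekps,ekpw,ekqz,eksw,eksz,epsw,epsz,gpqs,gpqz,gpsw,kpwz,pqsw] rk=17  ker:gkqz,gksz,kpsw
b_1=(34−8)−26=0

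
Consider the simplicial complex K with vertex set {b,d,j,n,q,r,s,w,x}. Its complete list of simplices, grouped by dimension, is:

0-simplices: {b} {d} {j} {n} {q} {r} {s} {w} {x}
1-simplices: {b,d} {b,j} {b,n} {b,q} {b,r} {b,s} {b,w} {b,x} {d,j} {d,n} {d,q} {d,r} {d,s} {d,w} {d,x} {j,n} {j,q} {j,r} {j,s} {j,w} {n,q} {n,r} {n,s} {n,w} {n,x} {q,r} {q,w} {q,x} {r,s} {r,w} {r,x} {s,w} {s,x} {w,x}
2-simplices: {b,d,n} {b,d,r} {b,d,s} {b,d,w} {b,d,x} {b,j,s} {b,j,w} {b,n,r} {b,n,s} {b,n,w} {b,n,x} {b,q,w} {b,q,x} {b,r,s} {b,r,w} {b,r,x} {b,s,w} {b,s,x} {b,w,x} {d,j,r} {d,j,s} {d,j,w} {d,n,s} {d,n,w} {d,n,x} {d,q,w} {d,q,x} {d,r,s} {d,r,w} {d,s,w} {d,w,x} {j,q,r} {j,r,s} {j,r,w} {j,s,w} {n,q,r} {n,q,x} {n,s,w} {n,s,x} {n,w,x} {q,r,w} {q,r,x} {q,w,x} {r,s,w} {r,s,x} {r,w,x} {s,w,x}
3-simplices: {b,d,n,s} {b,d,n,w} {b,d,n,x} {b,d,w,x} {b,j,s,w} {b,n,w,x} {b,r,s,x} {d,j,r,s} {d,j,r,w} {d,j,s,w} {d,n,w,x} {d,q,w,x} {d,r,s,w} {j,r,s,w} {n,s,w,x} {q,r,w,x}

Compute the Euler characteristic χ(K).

χ(K)=6

n_0=9 n_1=34 n_2=47 n_3=16
χ=+9−34+47−16=6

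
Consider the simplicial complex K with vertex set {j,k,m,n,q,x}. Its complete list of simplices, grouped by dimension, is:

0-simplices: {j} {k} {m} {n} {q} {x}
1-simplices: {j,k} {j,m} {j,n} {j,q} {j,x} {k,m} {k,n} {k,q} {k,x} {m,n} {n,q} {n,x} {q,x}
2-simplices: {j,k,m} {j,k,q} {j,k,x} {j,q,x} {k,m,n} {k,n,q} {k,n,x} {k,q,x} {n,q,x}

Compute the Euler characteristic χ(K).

χ(K)=2

n_0=6 n_1=13 n_2=9
χ=+6−13+9=2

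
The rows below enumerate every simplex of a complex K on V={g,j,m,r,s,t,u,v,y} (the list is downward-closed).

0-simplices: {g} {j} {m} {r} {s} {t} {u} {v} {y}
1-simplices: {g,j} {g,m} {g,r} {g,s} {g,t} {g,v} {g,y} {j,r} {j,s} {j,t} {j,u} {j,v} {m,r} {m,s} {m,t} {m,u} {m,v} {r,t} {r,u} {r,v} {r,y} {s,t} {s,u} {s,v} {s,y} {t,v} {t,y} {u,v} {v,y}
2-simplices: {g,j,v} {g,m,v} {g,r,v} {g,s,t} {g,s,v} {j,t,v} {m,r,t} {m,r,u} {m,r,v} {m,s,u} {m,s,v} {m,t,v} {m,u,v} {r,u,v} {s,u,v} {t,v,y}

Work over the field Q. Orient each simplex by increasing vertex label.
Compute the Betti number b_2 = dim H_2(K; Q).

b_2=2

n_0=9 n_1=29 n_2=16  [Q]
∂1: piv[gj,gm,gr,gs,gt,gv,gy,ju] rk=8  ker:jr,js,jt,jv,mr,ms,mt,mu,mv,rt,ru,rv,ry,st,su,sv,sy,tv,ty,uv,vy
∂2: piv[gjv,gmv,grv,gst,gsv,jtv,mrt,mru,mrv,msu,msv,mtv,muv,tvy] rk=14  ker:ruv,suv
b_2=(16−14)−0=2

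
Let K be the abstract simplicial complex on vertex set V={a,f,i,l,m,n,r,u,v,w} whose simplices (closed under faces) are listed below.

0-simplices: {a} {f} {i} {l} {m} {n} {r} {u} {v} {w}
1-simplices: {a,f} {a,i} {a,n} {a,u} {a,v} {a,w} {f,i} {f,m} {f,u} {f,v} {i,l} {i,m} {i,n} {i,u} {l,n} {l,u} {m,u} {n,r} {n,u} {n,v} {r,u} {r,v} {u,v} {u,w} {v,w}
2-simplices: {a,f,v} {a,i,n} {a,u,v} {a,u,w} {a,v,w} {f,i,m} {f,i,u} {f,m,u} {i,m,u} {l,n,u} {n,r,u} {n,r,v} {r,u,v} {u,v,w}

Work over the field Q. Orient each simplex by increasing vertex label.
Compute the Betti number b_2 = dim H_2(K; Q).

b_2=2

n_0=10 n_1=25 n_2=14  [Q]
∂1: piv[af,ai,an,au,av,aw,fm,il,nr] rk=9  ker:fi,fu,fv,im,in,iu,ln,lu,mu,nu,nv,ru,rv,uv,uw,vw
∂2: piv[afv,ain,auv,auw,avw,fim,fiu,fmu,lnu,nru,nrv,ruv] rk=12  ker:imu,uvw
b_2=(14−12)−0=2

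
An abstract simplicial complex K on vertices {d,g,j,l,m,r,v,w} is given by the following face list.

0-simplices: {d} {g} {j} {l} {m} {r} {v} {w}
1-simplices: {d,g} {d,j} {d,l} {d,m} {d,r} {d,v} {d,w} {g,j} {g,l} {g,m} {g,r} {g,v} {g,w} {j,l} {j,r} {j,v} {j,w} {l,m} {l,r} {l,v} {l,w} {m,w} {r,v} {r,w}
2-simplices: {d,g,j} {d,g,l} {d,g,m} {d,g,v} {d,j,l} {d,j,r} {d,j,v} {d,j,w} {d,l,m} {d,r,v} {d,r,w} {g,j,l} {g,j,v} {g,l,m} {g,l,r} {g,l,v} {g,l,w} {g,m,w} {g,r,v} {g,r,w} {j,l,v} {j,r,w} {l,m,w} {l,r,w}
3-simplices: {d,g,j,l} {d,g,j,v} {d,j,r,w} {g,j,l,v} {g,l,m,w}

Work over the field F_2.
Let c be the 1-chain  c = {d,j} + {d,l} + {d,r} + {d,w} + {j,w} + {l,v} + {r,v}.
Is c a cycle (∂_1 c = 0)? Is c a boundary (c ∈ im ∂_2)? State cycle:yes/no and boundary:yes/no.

n_0=8 n_1=24 n_2=24 n_3=5  [Z2]
∂1: piv[dg,dj,dl,dm,dr,dv,dw] rk=7  ker:gj,gl,gm,gr,gv,gw,jl,jr,jv,jw,lm,lr,lv,lw,mw,rv,rw
∂2: piv[dgj,dgl,dgm,dgv,djl,djr,djv,djw,dlm,drv,drw,glr,glv,glw,gmw,grv,grw] rk=17  ker:gjl,gjv,glm,jlv,jrw,lmw,lrw
∂3: piv[dgjl,dgjv,djrw,gjlv,glmw] rk=5
∂1c = 0
c vs im∂2: reduces to 0 ⇒ boundary

cycle:yes boundary:yes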